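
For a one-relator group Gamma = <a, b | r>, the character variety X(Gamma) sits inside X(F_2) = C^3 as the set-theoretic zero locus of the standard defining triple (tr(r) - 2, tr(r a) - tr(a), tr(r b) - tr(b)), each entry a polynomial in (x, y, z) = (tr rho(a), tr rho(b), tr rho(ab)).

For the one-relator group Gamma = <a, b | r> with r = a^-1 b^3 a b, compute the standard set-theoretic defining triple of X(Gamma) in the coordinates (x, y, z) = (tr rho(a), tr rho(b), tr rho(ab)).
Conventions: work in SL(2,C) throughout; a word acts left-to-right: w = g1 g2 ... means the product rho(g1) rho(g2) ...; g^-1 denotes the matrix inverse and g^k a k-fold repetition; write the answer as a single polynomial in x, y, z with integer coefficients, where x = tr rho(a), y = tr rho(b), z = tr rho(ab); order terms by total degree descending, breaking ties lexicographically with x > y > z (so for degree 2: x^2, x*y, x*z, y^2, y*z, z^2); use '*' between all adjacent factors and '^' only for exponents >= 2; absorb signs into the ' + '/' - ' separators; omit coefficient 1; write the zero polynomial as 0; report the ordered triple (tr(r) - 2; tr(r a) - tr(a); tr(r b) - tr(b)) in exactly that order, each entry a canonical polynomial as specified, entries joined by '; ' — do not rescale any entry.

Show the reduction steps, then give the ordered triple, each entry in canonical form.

tr(b a b) = tr(b) * tr(a b) - tr(a)  (reduce the b square) = y*z - x
use: tr(a b^3) = tr(b) * tr(b a b) - tr(b a)  (reduce the b square) = y^2*z - x*y - z
tr(b^3 a b) = tr(b) * tr(a b^3) - tr(a b^2)  (reduce the b square) = y^3*z - x*y^2 - 2*y*z + x
apply: tr(a b a b) = tr(b a) * tr(b a) - tr(1)  (split on b) = z^2 - 2
use: tr(a b a) = tr(a) * tr(b a) - tr(b)  (reduce the a square) = x*z - y
tr(b a b a b) = tr(b) * tr(a b a b) - tr(a b a)  (reduce the b square) = y*z^2 - x*z - y
use: tr(b^3 a b a) = tr(b) * tr(b a b a b) - tr(b a b a)  (reduce the b square) = y^2*z^2 - x*y*z - y^2 - z^2 + 2
tr(a^-1 b^3 a b) = tr(b^3 a b) * tr(a) - tr(b^3 a b a)  (eliminate a^-1) = x*y^3*z - x^2*y^2 - y^2*z^2 - x*y*z + x^2 + y^2 + z^2 - 2
tr(b^3 a b^2) = tr(b) * tr(b^3 a b) - tr(b^3 a)   [square of b] = y^4*z - x*y^3 - 3*y^2*z + 2*x*y + z
tr(b^2) = tr(b) * tr(b) - tr(1)   [square of b] = y^2 - 2
tr(a b^2 a) = tr(a) * tr(b^2 a) - tr(b^2)   [square of a] = x*y*z - x^2 - y^2 + 2
use: tr(b a b^2 a b) = tr(b) * tr(a b^2 a b) - tr(a b^2 a)   [square of b] = y^2*z^2 - 2*x*y*z + x^2 - 2
tr(b^3 a b^2 a) = tr(b) * tr(b a b^2 a b) - tr(b a b^2 a)   [square of b] = y^3*z^2 - 2*x*y^2*z + x^2*y - y*z^2 + x*z - y
use: tr(a^-1 b^3 a b^2) = tr(b^3 a b^2) * tr(a) - tr(b^3 a b^2 a)   [inverse elimination on a] = x*y^4*z - x^2*y^3 - y^3*z^2 - x*y^2*z + x^2*y + y*z^2 + y
assemble the triple (tr(r) - 2; tr(r a) - x; tr(r b) - y)

x*y^3*z - x^2*y^2 - y^2*z^2 - x*y*z + x^2 + y^2 + z^2 - 4; y^3*z - x*y^2 - 2*y*z; x*y^4*z - x^2*y^3 - y^3*z^2 - x*y^2*z + x^2*y + y*z^2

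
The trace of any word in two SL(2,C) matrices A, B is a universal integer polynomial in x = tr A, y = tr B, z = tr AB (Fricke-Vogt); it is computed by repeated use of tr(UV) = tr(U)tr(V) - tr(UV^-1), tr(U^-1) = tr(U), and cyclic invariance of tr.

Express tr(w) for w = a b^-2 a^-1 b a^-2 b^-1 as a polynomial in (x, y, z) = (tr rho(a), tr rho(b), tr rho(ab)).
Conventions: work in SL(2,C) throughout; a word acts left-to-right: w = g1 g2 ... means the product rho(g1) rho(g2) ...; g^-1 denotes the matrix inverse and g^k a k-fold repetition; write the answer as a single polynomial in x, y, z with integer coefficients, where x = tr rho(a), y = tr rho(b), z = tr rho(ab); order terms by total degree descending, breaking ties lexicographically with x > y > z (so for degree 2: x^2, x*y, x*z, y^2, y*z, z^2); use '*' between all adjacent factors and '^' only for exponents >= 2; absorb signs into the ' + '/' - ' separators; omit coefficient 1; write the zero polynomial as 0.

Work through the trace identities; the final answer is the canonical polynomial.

x^3*y^3*z - x^4*y^2 - x^2*y^4 - 2*x^2*y^2*z^2 + x^3*y*z + x*y^3*z + x*y*z^3 + 4*x^2*y^2 - 3*x*y*z - x^2 - y^2 + 2

tr(b^-1) = tr(b) = y
tr(b^-1 a) = tr(a)*tr(b) - tr(a b)  (eliminate b^-1) = x*y - z
tr(a^-1 b^-1) = tr(b^-1)*tr(a) - tr(b^-1 a)  (eliminate a^-1) = z
tr(b a b) = tr(b)*tr(a b) - tr(a)  (reduce the b square) = y*z - x
tr(b a b a) = tr(a b)*tr(a b) - tr(1)  (split on a) = z^2 - 2
tr(a b a^-1 b) = tr(b a b)*tr(a) - tr(b a b a)  (eliminate a^-1) = x*y*z - x^2 - z^2 + 2
tr(b^-1 a b a^-1) = tr(a b a^-1)*tr(b) - tr(a b a^-1 b)  (eliminate b^-1) = -x*y*z + x^2 + y^2 + z^2 - 2
tr(b^2) = tr(b)*tr(b) - tr(1)  (reduce the b square) = y^2 - 2
tr(b a^2 b) = tr(a)*tr(b^2 a) - tr(b^2)  (reduce the a square) = x*y*z - x^2 - y^2 + 2
tr(b a^2 b a) = tr(a)*tr(b a b a) - tr(b a b)  (reduce the a square) = x*z^2 - y*z - x
tr(b a^2 b a^-1) = tr(b a^2 b)*tr(a) - tr(b a^2 b a)  (eliminate a^-1) = x^2*y*z - x^3 - x*y^2 - x*z^2 + y*z + 3*x
tr(a b a^-2 b a) = tr(b a^2 b a^-1)*tr(a) - tr(b a^2 b)  (eliminate a^-1) = x^3*y*z - x^4 - x^2*y^2 - x^2*z^2 + 4*x^2 + y^2 - 2
tr(a b a) = tr(a)*tr(b a) - tr(b)  (reduce the a square) = x*z - y
tr(b a b a b) = tr(b)*tr(a b a b) - tr(a b a)  (reduce the b square) = y*z^2 - x*z - y
tr(b a b a b a) = tr(a b a b)*tr(a b) - tr(b a)  (split on a) = z^3 - 3*z
tr(b a b a b a^-1) = tr(b a b a b)*tr(a) - tr(b a b a b a)  (eliminate a^-1) = x*y*z^2 - x^2*z - z^3 - x*y + 3*z
tr(a b a^-2 b a b) = tr(b a b a b a^-1)*tr(a) - tr(b a b a b)  (eliminate a^-1) = x^2*y*z^2 - x^3*z - x*z^3 - x^2*y - y*z^2 + 4*x*z + y
tr(a b^-1 a b a^-2 b) = tr(a b a^-2 b a)*tr(b) - tr(a b a^-2 b a b)  (eliminate b^-1) = x^3*y^2*z - x^4*y - x^2*y^3 - 2*x^2*y*z^2 + x^3*z + x*z^3 + 5*x^2*y + y^3 + y*z^2 - 4*x*z - 3*y
tr(b a^-2 b^-1 a b^-1 a) = tr(a b^-1 a b a^-2)*tr(b) - tr(a b^-1 a b a^-2 b)  (eliminate b^-1) = -x^3*y^2*z + x^4*y + x^2*y^3 + 2*x^2*y*z^2 - x^3*z - x*y^2*z - x*z^3 - 4*x^2*y + 4*x*z + y
tr(a^-1 b a^-2 b^-1 a b^-1) = tr(b a^-2 b^-1 a b^-1)*tr(a) - tr(b a^-2 b^-1 a b^-1 a)  (eliminate a^-1) = x^3*y^2*z - x^4*y - x^2*y^3 - 2*x^2*y*z^2 + x^3*z + x*y^2*z + x*z^3 + 4*x^2*y - 3*x*z - y
tr(a^-2) = tr(a^-1)*tr(a) - tr(1)  (eliminate a^-1) = x^2 - 2
tr(a b^-2 a^-1 b a^-2 b^-1) = tr(a^-1 b a^-2 b^-1 a b^-1)*tr(b) - tr(a^-1 b a^-2 b^-1 a)  (eliminate b^-1) = x^3*y^3*z - x^4*y^2 - x^2*y^4 - 2*x^2*y^2*z^2 + x^3*y*z + x*y^3*z + x*y*z^3 + 4*x^2*y^2 - 3*x*y*z - x^2 - y^2 + 2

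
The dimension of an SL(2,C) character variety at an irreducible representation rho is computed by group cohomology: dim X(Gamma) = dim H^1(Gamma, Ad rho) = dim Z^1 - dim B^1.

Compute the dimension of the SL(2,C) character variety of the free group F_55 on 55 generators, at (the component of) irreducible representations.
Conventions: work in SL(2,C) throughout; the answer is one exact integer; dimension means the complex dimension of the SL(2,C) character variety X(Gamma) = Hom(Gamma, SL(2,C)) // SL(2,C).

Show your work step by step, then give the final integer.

162

Gamma = F_55 has 55 generators and no relators.
So Z^1 = (sl_2)^55 in full: dim Z^1 = 165.
At an irreducible rho the centralizer of the image in sl_2 is 0, so the coboundary map sl_2 -> Z^1 is injective: dim B^1 = 3.
dim H^1 = 165 - 3 = 162, which is dim X.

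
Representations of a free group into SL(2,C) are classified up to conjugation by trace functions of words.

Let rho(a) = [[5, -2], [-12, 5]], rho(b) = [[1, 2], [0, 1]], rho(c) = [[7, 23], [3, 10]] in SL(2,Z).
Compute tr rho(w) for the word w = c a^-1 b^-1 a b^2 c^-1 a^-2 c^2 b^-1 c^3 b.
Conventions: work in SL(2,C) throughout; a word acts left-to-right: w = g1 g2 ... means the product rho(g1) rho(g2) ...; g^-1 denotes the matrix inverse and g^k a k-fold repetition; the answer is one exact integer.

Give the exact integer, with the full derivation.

rho(c) = [[7, 23], [3, 10]]
... * rho(a^-1) = [[5, 2], [12, 5]]  ->  [[311, 129], [135, 56]]
... * rho(b^-1) = [[1, -2], [0, 1]]  ->  [[311, -493], [135, -214]]
... * rho(a) = [[5, -2], [-12, 5]]  ->  [[7471, -3087], [3243, -1340]]
... * rho(b) = [[1, 2], [0, 1]]  ->  [[7471, 11855], [3243, 5146]]
... * rho(b) = [[1, 2], [0, 1]]  ->  [[7471, 26797], [3243, 11632]]
... * rho(c^-1) = [[10, -23], [-3, 7]]  ->  [[-5681, 15746], [-2466, 6835]]
... * rho(a^-1) = [[5, 2], [12, 5]]  ->  [[160547, 67368], [69690, 29243]]
... * rho(a^-1) = [[5, 2], [12, 5]]  ->  [[1611151, 657934], [699366, 285595]]
... * rho(c) = [[7, 23], [3, 10]]  ->  [[13251859, 43635813], [5752347, 18941368]]
... * rho(c) = [[7, 23], [3, 10]]  ->  [[223670452, 741150887], [97090533, 321717661]]
... * rho(b^-1) = [[1, -2], [0, 1]]  ->  [[223670452, 293809983], [97090533, 127536595]]
... * rho(c) = [[7, 23], [3, 10]]  ->  [[2447123113, 8082520226], [1062243516, 3508448209]]
... * rho(c) = [[7, 23], [3, 10]]  ->  [[41377422469, 137109033859], [17961049239, 59516082958]]
... * rho(c) = [[7, 23], [3, 10]]  ->  [[700969058860, 2322771055377], [304275593547, 1008264962077]]
... * rho(b) = [[1, 2], [0, 1]]  ->  [[700969058860, 3724709173097], [304275593547, 1616816149171]]
tr = 700969058860 + 1616816149171 = 2317785208031

2317785208031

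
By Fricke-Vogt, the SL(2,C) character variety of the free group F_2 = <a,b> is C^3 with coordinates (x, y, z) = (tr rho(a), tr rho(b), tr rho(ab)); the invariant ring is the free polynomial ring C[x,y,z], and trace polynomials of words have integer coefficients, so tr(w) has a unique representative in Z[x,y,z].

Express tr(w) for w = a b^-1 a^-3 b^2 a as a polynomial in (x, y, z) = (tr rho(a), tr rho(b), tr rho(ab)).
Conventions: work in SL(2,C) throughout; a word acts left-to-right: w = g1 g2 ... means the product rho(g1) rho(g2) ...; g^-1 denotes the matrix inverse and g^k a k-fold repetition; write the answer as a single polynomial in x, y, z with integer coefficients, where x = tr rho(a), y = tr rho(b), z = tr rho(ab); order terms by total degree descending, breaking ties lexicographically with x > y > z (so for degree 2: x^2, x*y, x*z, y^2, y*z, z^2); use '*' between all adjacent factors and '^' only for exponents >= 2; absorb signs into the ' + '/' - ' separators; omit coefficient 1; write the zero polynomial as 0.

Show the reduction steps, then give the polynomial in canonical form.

-x^4*y^2*z + x^5*y + x^3*y^3 + x^3*y*z^2 + x^2*y^2*z - 5*x^3*y - x*y^3 - x*y*z^2 + 5*x*y - z

and tr(b^2) = tr(b) tr(b) - tr(1) = y^2 - 2
tr(b^2 a) = tr(b) tr(a b) - tr(a) = y*z - x
tr(b a^2 b) = tr(a) tr(b^2 a) - tr(b^2) = x*y*z - x^2 - y^2 + 2
next, tr(b a^2) = tr(a) tr(b a) - tr(b) = x*z - y
next, tr(b^2 a^2 b) = tr(b) tr(b a^2 b) - tr(b a^2) = x*y^2*z - x^2*y - y^3 - x*z + 3*y
tr(b a b a) = tr(b a) tr(b a) - tr(1) = z^2 - 2
next, tr(a^2 b a b) = tr(a) tr(b a b a) - tr(b a b) = x*z^2 - y*z - x
tr(a^2 b a) = tr(a) tr(b a^2) - tr(b a) = x^2*z - x*y - z
tr(b^2 a^2 b a) = tr(b) tr(a^2 b a b) - tr(a^2 b a) = x*y*z^2 - x^2*z - y^2*z + z
and tr(b^2 a^2 b a^-1) = tr(b^2 a^2 b) tr(a) - tr(b^2 a^2 b a) = x^2*y^2*z - x^3*y - x*y^3 - x*y*z^2 + y^2*z + 3*x*y - z
and tr(a^-2 b^2 a^2 b) = tr(b^2 a^2 b a^-1) tr(a) - tr(b^2 a^2 b) = x^3*y^2*z - x^4*y - x^2*y^3 - x^2*y*z^2 + 4*x^2*y + y^3 - 3*y
tr(a^-1 b^2 a^2 b^-1 a^-1) = tr(a^-2 b^2 a^2) tr(b) - tr(a^-2 b^2 a^2 b) = -x^3*y^2*z + x^4*y + x^2*y^3 + x^2*y*z^2 - 4*x^2*y + y
tr(a^-1 b^2 a^2 b^-1) = tr(a^-1 b^2 a^2) tr(b) - tr(a^-1 b^2 a^2 b) = -x^2*y^2*z + x^3*y + x*y^3 + x*y*z^2 - 4*x*y + z
tr(a b^-1 a^-3 b^2 a) = tr(a^-1 b^2 a^2 b^-1 a^-1) tr(a) - tr(a^-1 b^2 a^2 b^-1) = -x^4*y^2*z + x^5*y + x^3*y^3 + x^3*y*z^2 + x^2*y^2*z - 5*x^3*y - x*y^3 - x*y*z^2 + 5*x*y - z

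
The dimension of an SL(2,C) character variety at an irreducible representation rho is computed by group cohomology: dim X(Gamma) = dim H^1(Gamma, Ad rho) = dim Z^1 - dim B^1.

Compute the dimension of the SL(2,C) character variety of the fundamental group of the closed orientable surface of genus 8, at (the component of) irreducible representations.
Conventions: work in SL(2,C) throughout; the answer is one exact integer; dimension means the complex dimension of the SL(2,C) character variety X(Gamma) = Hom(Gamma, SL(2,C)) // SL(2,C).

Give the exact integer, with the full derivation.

Gamma = pi_1(Sigma_8) = < a_1, b_1, ..., a_8, b_8 | prod [a_i, b_i] > has 2g = 16 generators and 1 relator.
A cocycle assigns one sl_2 vector per generator subject to the relator condition d_2(z) = 0: dim of the unconstrained space is 3*2g = 48.
H^2 = coker(d_2) is dual to H^0 = 0 at irreducible rho (Poincare duality), so d_2 is onto: dim Z^1 = 45.
Coboundaries contribute dim B^1 = 3 (injective at irreducible rho).
Hence dim X = 45 - 3 = 42.

42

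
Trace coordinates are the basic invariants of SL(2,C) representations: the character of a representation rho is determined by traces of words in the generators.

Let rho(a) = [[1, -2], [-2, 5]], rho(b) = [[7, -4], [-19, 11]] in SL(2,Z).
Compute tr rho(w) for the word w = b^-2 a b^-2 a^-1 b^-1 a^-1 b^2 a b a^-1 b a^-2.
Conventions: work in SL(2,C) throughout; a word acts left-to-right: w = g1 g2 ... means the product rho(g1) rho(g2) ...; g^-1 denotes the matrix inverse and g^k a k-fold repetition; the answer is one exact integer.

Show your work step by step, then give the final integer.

rho(b^-1) = [[11, 4], [19, 7]]
... * rho(b^-1) = [[11, 4], [19, 7]]  ->  [[197, 72], [342, 125]]
... * rho(a) = [[1, -2], [-2, 5]]  ->  [[53, -34], [92, -59]]
... * rho(b^-1) = [[11, 4], [19, 7]]  ->  [[-63, -26], [-109, -45]]
... * rho(b^-1) = [[11, 4], [19, 7]]  ->  [[-1187, -434], [-2054, -751]]
... * rho(a^-1) = [[5, 2], [2, 1]]  ->  [[-6803, -2808], [-11772, -4859]]
... * rho(b^-1) = [[11, 4], [19, 7]]  ->  [[-128185, -46868], [-221813, -81101]]
... * rho(a^-1) = [[5, 2], [2, 1]]  ->  [[-734661, -303238], [-1271267, -524727]]
... * rho(b) = [[7, -4], [-19, 11]]  ->  [[618895, -396974], [1070944, -686929]]
... * rho(b) = [[7, -4], [-19, 11]]  ->  [[11874771, -6842294], [20548259, -11839995]]
... * rho(a) = [[1, -2], [-2, 5]]  ->  [[25559359, -57961012], [44228249, -100296493]]
... * rho(b) = [[7, -4], [-19, 11]]  ->  [[1280174741, -739808568], [2215231110, -1280174419]]
... * rho(a^-1) = [[5, 2], [2, 1]]  ->  [[4921256569, 1820540914], [8515806712, 3150287801]]
... * rho(b) = [[7, -4], [-19, 11]]  ->  [[-141481383, 340923778], [-244821235, 589938963]]
... * rho(a^-1) = [[5, 2], [2, 1]]  ->  [[-25559359, 57961012], [-44228249, 100296493]]
... * rho(a^-1) = [[5, 2], [2, 1]]  ->  [[-11874771, 6842294], [-20548259, 11839995]]
tr = -11874771 + 11839995 = -34776

-34776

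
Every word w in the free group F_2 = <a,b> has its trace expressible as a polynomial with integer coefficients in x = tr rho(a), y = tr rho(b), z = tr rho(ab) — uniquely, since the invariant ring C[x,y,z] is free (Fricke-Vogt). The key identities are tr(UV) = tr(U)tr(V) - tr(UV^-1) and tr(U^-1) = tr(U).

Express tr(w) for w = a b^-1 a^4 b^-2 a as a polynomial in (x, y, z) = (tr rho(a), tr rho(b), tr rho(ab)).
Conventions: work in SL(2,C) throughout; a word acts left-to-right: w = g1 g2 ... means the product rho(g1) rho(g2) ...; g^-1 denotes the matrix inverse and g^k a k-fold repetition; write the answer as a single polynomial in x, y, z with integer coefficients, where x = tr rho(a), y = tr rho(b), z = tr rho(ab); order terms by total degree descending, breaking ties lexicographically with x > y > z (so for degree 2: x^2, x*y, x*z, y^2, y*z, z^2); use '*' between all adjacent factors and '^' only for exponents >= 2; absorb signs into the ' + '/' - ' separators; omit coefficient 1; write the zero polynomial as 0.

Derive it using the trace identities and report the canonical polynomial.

x^6*y^3 - 2*x^5*y^2*z - x^6*y - 4*x^4*y^3 + x^4*y*z^2 + x^5*z + 6*x^3*y^2*z + 5*x^4*y + 4*x^2*y^3 - 2*x^2*y*z^2 - 4*x^3*z - 3*x*y^2*z - 7*x^2*y - y^3 + 3*x*z + 3*y

tr(a^2) = tr(a) tr(a) - tr(1)   [square of a] = x^2 - 2
use: tr(a^3) = tr(a) tr(a^2) - tr(a)   [square of a] = x^3 - 3*x
apply: tr(a^4) = tr(a) tr(a^3) - tr(a^2)   [square of a] = x^4 - 4*x^2 + 2
use: tr(a^5) = tr(a) tr(a^4) - tr(a^3)   [square of a] = x^5 - 5*x^3 + 5*x
tr(a^6) = tr(a) tr(a^5) - tr(a^4)   [square of a] = x^6 - 6*x^4 + 9*x^2 - 2
use: tr(a b a) = tr(a) tr(b a) - tr(b)   [square of a] = x*z - y
tr(a b a^2) = tr(a) tr(a b a) - tr(a b)   [square of a] = x^2*z - x*y - z
tr(b a^4) = tr(a) tr(a b a^2) - tr(a b a)   [square of a] = x^3*z - x^2*y - 2*x*z + y
use: tr(b a^5) = tr(a) tr(b a^4) - tr(b a^3)   [square of a] = x^4*z - x^3*y - 3*x^2*z + 2*x*y + z
tr(a^6 b) = tr(a) tr(b a^5) - tr(b a^4)   [square of a] = x^5*z - x^4*y - 4*x^3*z + 3*x^2*y + 3*x*z - y
apply: tr(a^2 b^-1 a^4) = tr(a^6) tr(b) - tr(a^6 b)   [inverse elimination on b] = x^6*y - x^5*z - 5*x^4*y + 4*x^3*z + 6*x^2*y - 3*x*z - y
use: tr(b a b a) = tr(b a) tr(b a) - tr(1)   [split at a repeated b] = z^2 - 2
use: tr(b a b) = tr(b) tr(a b) - tr(a)   [square of b] = y*z - x
tr(b a b a^2) = tr(a) tr(b a b a) - tr(b a b)   [square of a] = x*z^2 - y*z - x
use: tr(b a^3 b a) = tr(a) tr(b a b a^2) - tr(b a b a)   [square of a] = x^2*z^2 - x*y*z - x^2 - z^2 + 2
tr(b^2) = tr(b) tr(b) - tr(1)   [square of b] = y^2 - 2
tr(a b^2 a) = tr(a) tr(b^2 a) - tr(b^2)   [square of a] = x*y*z - x^2 - y^2 + 2
tr(b a^3 b) = tr(a) tr(a b^2 a) - tr(a b^2)   [square of a] = x^2*y*z - x^3 - x*y^2 - y*z + 3*x
apply: tr(a^2 b a^2 b a) = tr(a) tr(b a^3 b a) - tr(b a^3 b)   [square of a] = x^3*z^2 - 2*x^2*y*z + x*y^2 - x*z^2 + y*z - x
use: tr(a^2 b a^2 b) = tr(a) tr(b a^2 b a) - tr(b a^2 b)   [square of a] = x^2*z^2 - 2*x*y*z + y^2 - 2
use: tr(a^4 b a^2 b) = tr(a) tr(a^2 b a^2 b a) - tr(a^2 b a^2 b)   [square of a] = x^4*z^2 - 2*x^3*y*z + x^2*y^2 - 2*x^2*z^2 + 3*x*y*z - x^2 - y^2 + 2
tr(a^2 b^-1 a^4 b) = tr(a^4 b a^2) tr(b) - tr(a^4 b a^2 b)   [inverse elimination on b] = x^5*y*z - x^4*y^2 - x^4*z^2 - 2*x^3*y*z + 2*x^2*y^2 + 2*x^2*z^2 + x^2 - 2
apply: tr(b^-1 a^2 b^-1 a^4) = tr(a^2 b^-1 a^4) tr(b) - tr(a^2 b^-1 a^4 b)   [inverse elimination on b] = x^6*y^2 - 2*x^5*y*z - 4*x^4*y^2 + x^4*z^2 + 6*x^3*y*z + 4*x^2*y^2 - 2*x^2*z^2 - 3*x*y*z - x^2 - y^2 + 2
tr(a b^-1 a^4 b^-2 a) = tr(b^-1 a^2 b^-1 a^4) tr(b) - tr(b^-1 a^2 b^-1 a^4 b)   [inverse elimination on b] = x^6*y^3 - 2*x^5*y^2*z - x^6*y - 4*x^4*y^3 + x^4*y*z^2 + x^5*z + 6*x^3*y^2*z + 5*x^4*y + 4*x^2*y^3 - 2*x^2*y*z^2 - 4*x^3*z - 3*x*y^2*z - 7*x^2*y - y^3 + 3*x*z + 3*y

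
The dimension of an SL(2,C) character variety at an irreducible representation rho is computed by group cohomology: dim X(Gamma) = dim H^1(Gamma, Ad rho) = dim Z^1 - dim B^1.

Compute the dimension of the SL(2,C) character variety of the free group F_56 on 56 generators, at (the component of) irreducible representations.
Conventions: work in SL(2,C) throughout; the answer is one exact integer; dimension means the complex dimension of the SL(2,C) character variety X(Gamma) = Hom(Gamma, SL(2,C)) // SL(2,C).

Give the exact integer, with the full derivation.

165

Gamma = F_56 has 56 generators and no relators.
A cocycle picks one sl_2 vector per generator freely, giving dim Z^1 = 3*56 = 168.
dim B^1 = 3: the coboundary map is injective because an irreducible image has centralizer 0 in sl_2.
dim H^1 = 168 - 3 = 165, which is dim X.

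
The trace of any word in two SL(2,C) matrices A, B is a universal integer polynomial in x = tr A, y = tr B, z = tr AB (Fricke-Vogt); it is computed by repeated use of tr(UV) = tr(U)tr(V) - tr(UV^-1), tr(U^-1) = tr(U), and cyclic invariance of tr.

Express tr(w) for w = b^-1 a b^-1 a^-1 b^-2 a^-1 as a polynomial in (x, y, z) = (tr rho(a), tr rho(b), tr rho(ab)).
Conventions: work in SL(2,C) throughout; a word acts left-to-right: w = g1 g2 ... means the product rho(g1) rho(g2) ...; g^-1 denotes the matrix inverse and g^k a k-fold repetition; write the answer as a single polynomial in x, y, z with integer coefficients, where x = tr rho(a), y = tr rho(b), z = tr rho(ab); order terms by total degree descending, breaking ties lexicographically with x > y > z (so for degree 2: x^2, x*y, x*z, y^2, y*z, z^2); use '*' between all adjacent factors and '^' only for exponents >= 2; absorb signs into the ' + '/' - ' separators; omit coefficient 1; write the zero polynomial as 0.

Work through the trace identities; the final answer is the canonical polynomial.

trace(b^-1) = trace(b) = y
apply: trace(b^-1 a) = trace(a) * trace(b) - trace(a b)  (eliminate b^-1) = x*y - z
use: trace(a^-1 b^-1) = trace(b^-1) * trace(a) - trace(b^-1 a)  (eliminate a^-1) = z
trace(b^-1 a^-1 b^-1) = trace(a^-1 b^-1) * trace(b) - trace(a^-1)  (eliminate b^-1) = y*z - x
apply: trace(a b a) = trace(a) * trace(b a) - trace(b)  (reduce the a square) = x*z - y
apply: trace(a b a b) = trace(a b) * trace(a b) - trace(1)  (split on a) = z^2 - 2
trace(b^-1 a b a) = trace(a b a) * trace(b) - trace(a b a b)  (eliminate b^-1) = x*y*z - y^2 - z^2 + 2
trace(b^-1 a b a b^-1) = trace(b^-1 a b a) * trace(b) - trace(b^-1 a b a b)  (eliminate b^-1) = x*y^2*z - y^3 - y*z^2 - x*z + 3*y
apply: trace(a b a^2) = trace(a) * trace(a b a) - trace(a b)  (reduce the a square) = x^2*z - x*y - z
use: trace(a b a^2 b) = trace(a) * trace(b a b a) - trace(b a b)  (reduce the a square) = x*z^2 - y*z - x
trace(a b^-1 a b a) = trace(a b a^2) * trace(b) - trace(a b a^2 b)  (eliminate b^-1) = x^2*y*z - x*y^2 - x*z^2 + x
trace(a b a b a b) = trace(a b a b) * trace(a b) - trace(b a)  (split on a) = z^3 - 3*z
trace(a b^-1 a b a b) = trace(a b a b a) * trace(b) - trace(a b a b a b)  (eliminate b^-1) = x*y*z^2 - y^2*z - z^3 - x*y + 3*z
trace(b^-1 a b a b^-1 a) = trace(a b^-1 a b a) * trace(b) - trace(a b^-1 a b a b)  (eliminate b^-1) = x^2*y^2*z - x*y^3 - 2*x*y*z^2 + y^2*z + z^3 + 2*x*y - 3*z
apply: trace(b^-1 a^-1 b^-1 a b a) = trace(b^-1 a b a b^-1) * trace(a) - trace(b^-1 a b a b^-1 a)  (eliminate a^-1) = x*y*z^2 - x^2*z - y^2*z - z^3 + x*y + 3*z
trace(a^-1 b^-1 a^-1 b^-1 a b) = trace(b^-1 a^-1 b^-1 a b) * trace(a) - trace(b^-1 a^-1 b^-1 a b a)  (eliminate a^-1) = -x*y*z^2 + x^2*z + y^2*z + z^3 - 3*z
trace(b^-1 a^-1 b^-1 a b^-1 a^-1) = trace(a^-1 b^-1 a^-1 b^-1 a) * trace(b) - trace(a^-1 b^-1 a^-1 b^-1 a b)  (eliminate b^-1) = x*y*z^2 - x^2*z - z^3 - x*y + 3*z
use: trace(a^-1 b a b^-1) = trace(b a b^-1) * trace(a) - trace(b a b^-1 a)  (eliminate a^-1) = -x*y*z + x^2 + y^2 + z^2 - 2
trace(a b^-1 a^-2 b) = trace(a^-1 b a b^-1) * trace(a) - trace(a^-1 b a b^-1 a)  (eliminate a^-1) = -x^2*y*z + x^3 + x*y^2 + x*z^2 - 3*x
apply: trace(a^-1 b^-1 a b^-1 a^-1) = trace(a b^-1 a^-2) * trace(b) - trace(a b^-1 a^-2 b)  (eliminate b^-1) = x^2*y*z - x^3 - x*y^2 - x*z^2 + y*z + 3*x
use: trace(b^-1 a b^-1 a^-1 b^-2 a^-1) = trace(b^-1 a^-1 b^-1 a b^-1 a^-1) * trace(b) - trace(b^-1 a^-1 b^-1 a b^-1 a^-1 b)  (eliminate b^-1) = x*y^2*z^2 - 2*x^2*y*z - y*z^3 + x^3 + x*z^2 + 2*y*z - 3*x

x*y^2*z^2 - 2*x^2*y*z - y*z^3 + x^3 + x*z^2 + 2*y*z - 3*x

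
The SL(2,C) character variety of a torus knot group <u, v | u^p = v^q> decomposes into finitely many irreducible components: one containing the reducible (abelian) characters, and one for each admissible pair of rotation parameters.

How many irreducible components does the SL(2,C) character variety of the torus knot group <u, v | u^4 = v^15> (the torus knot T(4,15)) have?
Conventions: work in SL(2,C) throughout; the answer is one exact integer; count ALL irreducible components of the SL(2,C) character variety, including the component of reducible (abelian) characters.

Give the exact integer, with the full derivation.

For T(4,15): irreducibility forces the central element u^4 = v^15 to one of +I, -I.
This locks tr(u) to 2*cos(pi*alpha/4), alpha in 1..3, and tr(v) to 2*cos(pi*beta/15), beta in 1..14, on each component of irreducible characters.
Consistency of u^4 = (-1)^alpha I with v^15 = (-1)^beta I forces alpha = beta (mod 2).
count pairs: odd alpha (2 choices) x odd beta (7), plus even alpha (1) x even beta (7): 2*7 + 1*7 = 21.
Total: 21 irreducible-character components + 1 reducible (abelian) component = 22.

22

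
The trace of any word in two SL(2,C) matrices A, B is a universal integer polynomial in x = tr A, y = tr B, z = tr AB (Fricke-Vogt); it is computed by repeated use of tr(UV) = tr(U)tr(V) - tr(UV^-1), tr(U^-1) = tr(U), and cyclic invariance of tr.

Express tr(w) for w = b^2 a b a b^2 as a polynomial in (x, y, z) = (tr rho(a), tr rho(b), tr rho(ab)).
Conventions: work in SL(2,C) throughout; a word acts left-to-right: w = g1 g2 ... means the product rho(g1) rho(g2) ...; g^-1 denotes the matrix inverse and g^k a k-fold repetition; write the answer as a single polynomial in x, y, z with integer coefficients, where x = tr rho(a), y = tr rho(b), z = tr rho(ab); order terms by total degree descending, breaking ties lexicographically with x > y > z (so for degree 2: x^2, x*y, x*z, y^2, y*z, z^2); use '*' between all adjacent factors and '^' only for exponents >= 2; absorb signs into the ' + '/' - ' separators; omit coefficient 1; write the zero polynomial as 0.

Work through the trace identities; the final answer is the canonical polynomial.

y^3*z^2 - x*y^2*z - y^3 - 2*y*z^2 + x*z + 3*y

trace(a b a b) = trace(a b) trace(a b) - trace(1) = z^2 - 2
trace(a b a) = trace(a) trace(b a) - trace(b) = x*z - y
trace(b a b a b) = trace(b) trace(a b a b) - trace(a b a) = y*z^2 - x*z - y
trace(b^2 a b a b) = trace(b) trace(b a b a b) - trace(b a b a) = y^2*z^2 - x*y*z - y^2 - z^2 + 2
trace(b^2 a b a b^2) = trace(b) trace(b^2 a b a b) - trace(b^2 a b a) = y^3*z^2 - x*y^2*z - y^3 - 2*y*z^2 + x*z + 3*y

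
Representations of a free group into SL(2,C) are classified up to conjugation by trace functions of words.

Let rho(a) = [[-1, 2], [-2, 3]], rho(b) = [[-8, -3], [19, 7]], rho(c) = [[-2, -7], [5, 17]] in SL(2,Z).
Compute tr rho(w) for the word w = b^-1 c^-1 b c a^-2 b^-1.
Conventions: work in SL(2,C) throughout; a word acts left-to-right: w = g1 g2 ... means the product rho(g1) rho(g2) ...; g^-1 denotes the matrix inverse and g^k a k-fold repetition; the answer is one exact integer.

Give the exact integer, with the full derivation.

rho(b^-1) = [[7, 3], [-19, -8]]
... * rho(c^-1) = [[17, 7], [-5, -2]]  ->  [[104, 43], [-283, -117]]
... * rho(b) = [[-8, -3], [19, 7]]  ->  [[-15, -11], [41, 30]]
... * rho(c) = [[-2, -7], [5, 17]]  ->  [[-25, -82], [68, 223]]
... * rho(a^-1) = [[3, -2], [2, -1]]  ->  [[-239, 132], [650, -359]]
... * rho(a^-1) = [[3, -2], [2, -1]]  ->  [[-453, 346], [1232, -941]]
... * rho(b^-1) = [[7, 3], [-19, -8]]  ->  [[-9745, -4127], [26503, 11224]]
tr = -9745 + 11224 = 1479

1479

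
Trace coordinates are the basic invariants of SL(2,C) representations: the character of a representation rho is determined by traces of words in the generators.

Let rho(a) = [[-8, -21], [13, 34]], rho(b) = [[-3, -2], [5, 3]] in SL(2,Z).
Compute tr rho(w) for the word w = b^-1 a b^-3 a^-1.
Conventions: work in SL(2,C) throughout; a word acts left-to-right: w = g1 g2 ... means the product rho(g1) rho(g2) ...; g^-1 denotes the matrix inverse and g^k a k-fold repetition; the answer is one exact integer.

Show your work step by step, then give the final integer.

699

rho(b^-1) = [[3, 2], [-5, -3]]
... * rho(a) = [[-8, -21], [13, 34]]  ->  [[2, 5], [1, 3]]
... * rho(b^-1) = [[3, 2], [-5, -3]]  ->  [[-19, -11], [-12, -7]]
... * rho(b^-1) = [[3, 2], [-5, -3]]  ->  [[-2, -5], [-1, -3]]
... * rho(b^-1) = [[3, 2], [-5, -3]]  ->  [[19, 11], [12, 7]]
... * rho(a^-1) = [[34, 21], [-13, -8]]  ->  [[503, 311], [317, 196]]
tr = 503 + 196 = 699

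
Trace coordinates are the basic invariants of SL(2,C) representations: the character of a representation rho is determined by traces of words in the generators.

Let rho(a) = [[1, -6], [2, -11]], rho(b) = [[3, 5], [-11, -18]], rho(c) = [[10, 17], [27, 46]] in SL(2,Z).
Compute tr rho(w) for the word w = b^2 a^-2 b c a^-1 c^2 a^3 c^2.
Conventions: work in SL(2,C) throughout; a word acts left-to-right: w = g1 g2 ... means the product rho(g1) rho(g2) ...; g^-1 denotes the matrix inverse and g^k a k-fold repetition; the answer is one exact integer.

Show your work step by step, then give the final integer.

rho(b) = [[3, 5], [-11, -18]]
... * rho(b) = [[3, 5], [-11, -18]]  ->  [[-46, -75], [165, 269]]
... * rho(a^-1) = [[-11, 6], [-2, 1]]  ->  [[656, -351], [-2353, 1259]]
... * rho(a^-1) = [[-11, 6], [-2, 1]]  ->  [[-6514, 3585], [23365, -12859]]
... * rho(b) = [[3, 5], [-11, -18]]  ->  [[-58977, -97100], [211544, 348287]]
... * rho(c) = [[10, 17], [27, 46]]  ->  [[-3211470, -5469209], [11519189, 19617450]]
... * rho(a^-1) = [[-11, 6], [-2, 1]]  ->  [[46264588, -24738029], [-165945979, 88732584]]
... * rho(c) = [[10, 17], [27, 46]]  ->  [[-205280903, -351451338], [736319978, 1260617221]]
... * rho(c) = [[10, 17], [27, 46]]  ->  [[-11541995156, -19656536899], [41399864747, 70505831792]]
... * rho(a) = [[1, -6], [2, -11]]  ->  [[-50855068954, 285473876825], [182411528331, -1023963338194]]
... * rho(a) = [[1, -6], [2, -11]]  ->  [[520092684696, -2835082231351], [-1865515148057, 10169127550148]]
... * rho(a) = [[1, -6], [2, -11]]  ->  [[-5150071778006, 28065348436685], [18472739952239, -100667312163286]]
... * rho(c) = [[10, 17], [27, 46]]  ->  [[706263690010435, 1203454807861408], [-2533290028886332, -4316659780323093]]
... * rho(c) = [[10, 17], [27, 46]]  ->  [[39555916712362366, 67365403891802163], [-141882714357586831, -241632280385929922]]
tr = 39555916712362366 + -241632280385929922 = -202076363673567556

-202076363673567556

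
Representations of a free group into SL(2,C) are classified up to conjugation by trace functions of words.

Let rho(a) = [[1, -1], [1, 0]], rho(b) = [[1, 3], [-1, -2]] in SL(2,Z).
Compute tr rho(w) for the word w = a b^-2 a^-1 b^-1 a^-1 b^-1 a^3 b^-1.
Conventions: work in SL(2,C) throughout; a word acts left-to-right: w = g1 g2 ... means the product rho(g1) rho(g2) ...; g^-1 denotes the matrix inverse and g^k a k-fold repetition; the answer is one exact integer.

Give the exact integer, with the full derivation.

rho(a) = [[1, -1], [1, 0]]
... * rho(b^-1) = [[-2, -3], [1, 1]]  ->  [[-3, -4], [-2, -3]]
... * rho(b^-1) = [[-2, -3], [1, 1]]  ->  [[2, 5], [1, 3]]
... * rho(a^-1) = [[0, 1], [-1, 1]]  ->  [[-5, 7], [-3, 4]]
... * rho(b^-1) = [[-2, -3], [1, 1]]  ->  [[17, 22], [10, 13]]
... * rho(a^-1) = [[0, 1], [-1, 1]]  ->  [[-22, 39], [-13, 23]]
... * rho(b^-1) = [[-2, -3], [1, 1]]  ->  [[83, 105], [49, 62]]
... * rho(a) = [[1, -1], [1, 0]]  ->  [[188, -83], [111, -49]]
... * rho(a) = [[1, -1], [1, 0]]  ->  [[105, -188], [62, -111]]
... * rho(a) = [[1, -1], [1, 0]]  ->  [[-83, -105], [-49, -62]]
... * rho(b^-1) = [[-2, -3], [1, 1]]  ->  [[61, 144], [36, 85]]
tr = 61 + 85 = 146

146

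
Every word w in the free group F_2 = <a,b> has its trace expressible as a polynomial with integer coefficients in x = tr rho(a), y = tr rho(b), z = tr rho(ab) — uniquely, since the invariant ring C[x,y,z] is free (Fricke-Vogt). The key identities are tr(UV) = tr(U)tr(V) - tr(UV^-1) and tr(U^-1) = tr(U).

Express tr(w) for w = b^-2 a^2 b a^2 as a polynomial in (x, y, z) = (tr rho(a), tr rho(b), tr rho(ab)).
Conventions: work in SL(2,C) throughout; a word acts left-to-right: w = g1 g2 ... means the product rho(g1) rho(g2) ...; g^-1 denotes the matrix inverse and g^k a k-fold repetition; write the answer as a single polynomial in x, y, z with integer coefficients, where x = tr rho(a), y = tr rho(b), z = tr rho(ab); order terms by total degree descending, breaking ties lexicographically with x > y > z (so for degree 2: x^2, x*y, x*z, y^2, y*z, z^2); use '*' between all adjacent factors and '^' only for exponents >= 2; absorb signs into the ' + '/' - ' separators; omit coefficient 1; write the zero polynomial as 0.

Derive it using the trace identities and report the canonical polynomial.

x^3*y^2*z - x^2*y^3 - x^2*y*z^2 - x^3*z + x^2*y + 2*x*z + y

tr(b a^2) = tr(a) tr(b a) - tr(b) = x*z - y
and tr(a^2 b a) = tr(a) tr(b a^2) - tr(b a) = x^2*z - x*y - z
tr(a^2 b a^2) = tr(a) tr(a^2 b a) - tr(a^2 b) = x^3*z - x^2*y - 2*x*z + y
and tr(b a b a) = tr(a b) tr(a b) - tr(1)   [split at repeated a] = z^2 - 2
tr(b a b) = tr(b) tr(a b) - tr(a) = y*z - x
tr(b a^2 b a) = tr(a) tr(b a b a) - tr(b a b) = x*z^2 - y*z - x
and tr(b^2) = tr(b) tr(b) - tr(1) = y^2 - 2
tr(b a^2 b) = tr(a) tr(b^2 a) - tr(b^2) = x*y*z - x^2 - y^2 + 2
tr(a^2 b a^2 b) = tr(a) tr(b a^2 b a) - tr(b a^2 b) = x^2*z^2 - 2*x*y*z + y^2 - 2
tr(a^2 b a^2 b^-1) = tr(a^2 b a^2) tr(b) - tr(a^2 b a^2 b) = x^3*y*z - x^2*y^2 - x^2*z^2 + 2
next, tr(b^-2 a^2 b a^2) = tr(a^2 b a^2 b^-1) tr(b) - tr(a^2 b a^2) = x^3*y^2*z - x^2*y^3 - x^2*y*z^2 - x^3*z + x^2*y + 2*x*z + y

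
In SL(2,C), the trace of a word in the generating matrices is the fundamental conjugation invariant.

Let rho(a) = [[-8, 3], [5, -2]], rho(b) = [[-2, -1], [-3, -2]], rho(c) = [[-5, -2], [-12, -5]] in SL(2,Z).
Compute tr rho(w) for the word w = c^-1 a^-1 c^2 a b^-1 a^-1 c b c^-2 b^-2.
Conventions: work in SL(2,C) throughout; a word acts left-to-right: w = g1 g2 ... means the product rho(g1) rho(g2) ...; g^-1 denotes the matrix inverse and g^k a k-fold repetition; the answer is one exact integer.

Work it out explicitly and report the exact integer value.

rho(c^-1) = [[-5, 2], [12, -5]]
... * rho(a^-1) = [[-2, -3], [-5, -8]]  ->  [[0, -1], [1, 4]]
... * rho(c) = [[-5, -2], [-12, -5]]  ->  [[12, 5], [-53, -22]]
... * rho(c) = [[-5, -2], [-12, -5]]  ->  [[-120, -49], [529, 216]]
... * rho(a) = [[-8, 3], [5, -2]]  ->  [[715, -262], [-3152, 1155]]
... * rho(b^-1) = [[-2, 1], [3, -2]]  ->  [[-2216, 1239], [9769, -5462]]
... * rho(a^-1) = [[-2, -3], [-5, -8]]  ->  [[-1763, -3264], [7772, 14389]]
... * rho(c) = [[-5, -2], [-12, -5]]  ->  [[47983, 19846], [-211528, -87489]]
... * rho(b) = [[-2, -1], [-3, -2]]  ->  [[-155504, -87675], [685523, 386506]]
... * rho(c^-1) = [[-5, 2], [12, -5]]  ->  [[-274580, 127367], [1210457, -561484]]
... * rho(c^-1) = [[-5, 2], [12, -5]]  ->  [[2901304, -1185995], [-12790093, 5228334]]
... * rho(b^-1) = [[-2, 1], [3, -2]]  ->  [[-9360593, 5273294], [41265188, -23246761]]
... * rho(b^-1) = [[-2, 1], [3, -2]]  ->  [[34541068, -19907181], [-152270659, 87758710]]
tr = 34541068 + 87758710 = 122299778

122299778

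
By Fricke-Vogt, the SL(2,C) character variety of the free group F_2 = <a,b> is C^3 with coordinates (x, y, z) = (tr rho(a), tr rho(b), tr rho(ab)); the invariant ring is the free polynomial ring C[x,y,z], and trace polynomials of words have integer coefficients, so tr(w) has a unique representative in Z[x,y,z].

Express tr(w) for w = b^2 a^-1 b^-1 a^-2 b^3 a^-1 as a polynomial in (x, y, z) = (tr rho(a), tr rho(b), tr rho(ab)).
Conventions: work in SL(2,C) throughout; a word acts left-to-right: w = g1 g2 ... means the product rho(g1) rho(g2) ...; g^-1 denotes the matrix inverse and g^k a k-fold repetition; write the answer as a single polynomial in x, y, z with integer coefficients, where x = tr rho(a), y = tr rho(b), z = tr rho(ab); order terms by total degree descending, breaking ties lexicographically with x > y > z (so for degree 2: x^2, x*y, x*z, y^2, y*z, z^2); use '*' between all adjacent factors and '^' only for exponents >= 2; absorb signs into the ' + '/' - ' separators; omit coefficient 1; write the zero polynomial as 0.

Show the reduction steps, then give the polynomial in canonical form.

x^3*y^5*z - x^2*y^6 - 2*x^2*y^4*z^2 - 3*x^3*y^3*z + x*y^5*z + x*y^3*z^3 + 4*x^2*y^4 + 4*x^2*y^2*z^2 + 2*x^3*y*z - 2*x*y^3*z - x*y*z^3 - 4*x^2*y^2 - x^2*z^2 - y^2*z^2 + 2

tr(b^2) = tr(b)*tr(b) - tr(1)   [square of b] = y^2 - 2
tr(b^3) = tr(b)*tr(b^2) - tr(b)   [square of b] = y^3 - 3*y
tr(b^4) = tr(b)*tr(b^3) - tr(b^2)   [square of b] = y^4 - 4*y^2 + 2
apply: tr(a b^2) = tr(b)*tr(a b) - tr(a)   [square of b] = y*z - x
apply: tr(b a b^2) = tr(b)*tr(a b^2) - tr(a b)   [square of b] = y^2*z - x*y - z
tr(b^4 a) = tr(b)*tr(b a b^2) - tr(b a b)   [square of b] = y^3*z - x*y^2 - 2*y*z + x
tr(b^4 a^-1) = tr(b^4)*tr(a) - tr(b^4 a)   [inverse elimination on a] = x*y^4 - y^3*z - 3*x*y^2 + 2*y*z + x
use: tr(b^5) = tr(b)*tr(b^4) - tr(b^3)   [square of b] = y^5 - 5*y^3 + 5*y
use: tr(b^3 a b^2) = tr(b)*tr(b a b^3) - tr(b a b^2)   [square of b] = y^4*z - x*y^3 - 3*y^2*z + 2*x*y + z
use: tr(b a b^5) = tr(b)*tr(b^3 a b^2) - tr(b^3 a b)   [square of b] = y^5*z - x*y^4 - 4*y^3*z + 3*x*y^2 + 3*y*z - x
tr(a b a b) = tr(b a)*tr(b a) - tr(1)   [split at a repeated b] = z^2 - 2
tr(a b a) = tr(a)*tr(b a) - tr(b)   [square of a] = x*z - y
apply: tr(b a b a b) = tr(b)*tr(a b a b) - tr(a b a)   [square of b] = y*z^2 - x*z - y
use: tr(b^2 a b a b) = tr(b)*tr(b a b a b) - tr(b a b a)   [square of b] = y^2*z^2 - x*y*z - y^2 - z^2 + 2
apply: tr(a b a b^4) = tr(b)*tr(b^2 a b a b) - tr(b^2 a b a)   [square of b] = y^3*z^2 - x*y^2*z - y^3 - 2*y*z^2 + x*z + 3*y
tr(b a b^5 a) = tr(b)*tr(a b a b^4) - tr(a b a b^3)   [square of b] = y^4*z^2 - x*y^3*z - y^4 - 3*y^2*z^2 + 2*x*y*z + 4*y^2 + z^2 - 2
tr(a b^5 a^-1 b) = tr(b a b^5)*tr(a) - tr(b a b^5 a)   [inverse elimination on a] = x*y^5*z - x^2*y^4 - y^4*z^2 - 3*x*y^3*z + 3*x^2*y^2 + y^4 + 3*y^2*z^2 + x*y*z - x^2 - 4*y^2 - z^2 + 2
apply: tr(b^5 a^-1 b^-1 a) = tr(a b^5 a^-1)*tr(b) - tr(a b^5 a^-1 b)   [inverse elimination on b] = -x*y^5*z + x^2*y^4 + y^6 + y^4*z^2 + 3*x*y^3*z - 3*x^2*y^2 - 6*y^4 - 3*y^2*z^2 - x*y*z + x^2 + 9*y^2 + z^2 - 2
tr(a^-1 b^5 a^-1 b^-1) = tr(b^5 a^-1 b^-1)*tr(a) - tr(b^5 a^-1 b^-1 a)   [inverse elimination on a] = x*y^5*z - y^6 - y^4*z^2 - 4*x*y^3*z + 6*y^4 + 3*y^2*z^2 + 3*x*y*z - 9*y^2 - z^2 + 2
tr(b^2 a^-1 b^-1 a^-2 b^3) = tr(a^-1 b^5 a^-1 b^-1)*tr(a) - tr(a^-1 b^5 a^-1 b^-1 a)   [inverse elimination on a] = x^2*y^5*z - x*y^6 - x*y^4*z^2 - 4*x^2*y^3*z + 5*x*y^4 + 3*x*y^2*z^2 + 3*x^2*y*z + y^3*z - 6*x*y^2 - x*z^2 - 2*y*z + x
tr(a^-1 b^3 a b) = tr(b^3 a b)*tr(a) - tr(b^3 a b a)   [inverse elimination on a] = x*y^3*z - x^2*y^2 - y^2*z^2 - x*y*z + x^2 + y^2 + z^2 - 2
tr(a^-2 b^3 a b) = tr(a^-1 b^3 a b)*tr(a) - tr(a^-1 b^3 a b a)   [inverse elimination on a] = x^2*y^3*z - x^3*y^2 - x*y^2*z^2 - x^2*y*z - y^3*z + x^3 + 2*x*y^2 + x*z^2 + 2*y*z - 3*x
use: tr(a b^3 a) = tr(a)*tr(b^3 a) - tr(b^3)   [square of a] = x*y^2*z - x^2*y - y^3 - x*z + 3*y
tr(b^3 a b^2 a) = tr(b)*tr(a b^3 a b) - tr(a b^3 a)   [square of b] = y^3*z^2 - 2*x*y^2*z + x^2*y - y*z^2 + x*z - y
use: tr(a^-1 b^3 a b^2) = tr(b^3 a b^2)*tr(a) - tr(b^3 a b^2 a)   [inverse elimination on a] = x*y^4*z - x^2*y^3 - y^3*z^2 - x*y^2*z + x^2*y + y*z^2 + y
use: tr(a b^2 a) = tr(a)*tr(b^2 a) - tr(b^2)   [square of a] = x*y*z - x^2 - y^2 + 2
tr(b^2 a b^2 a) = tr(b)*tr(a b^2 a b) - tr(a b^2 a)   [square of b] = y^2*z^2 - 2*x*y*z + x^2 - 2
tr(b^3 a b^2 a b) = tr(b)*tr(b^2 a b^2 a b) - tr(b^2 a b^2 a)   [square of b] = y^4*z^2 - 2*x*y^3*z + x^2*y^2 - 2*y^2*z^2 + 3*x*y*z - x^2 - y^2 + 2
tr(a b a b a b) = tr(b a)*tr(b a b a) - tr(b^-1 a^-1)   [split at a repeated b] = z^3 - 3*z
use: tr(a b a b a) = tr(a)*tr(b a b a) - tr(b a b)   [square of a] = x*z^2 - y*z - x
apply: tr(b a b a b a b) = tr(b)*tr(a b a b a b) - tr(a b a b a)   [square of b] = y*z^3 - x*z^2 - 2*y*z + x
apply: tr(a b a b^3 a b) = tr(b)*tr(b a b a b a b) - tr(b a b a b a)   [square of b] = y^2*z^3 - x*y*z^2 - 2*y^2*z - z^3 + x*y + 3*z
tr(a^2 b a) = tr(a)*tr(b a^2) - tr(b a)   [square of a] = x^2*z - x*y - z
tr(b a^2 b a b) = tr(b)*tr(a^2 b a b) - tr(a^2 b a)   [square of b] = x*y*z^2 - x^2*z - y^2*z + z
apply: tr(a b a b^3 a) = tr(b)*tr(b a^2 b a b) - tr(b a^2 b a)   [square of b] = x*y^2*z^2 - x^2*y*z - y^3*z - x*z^2 + 2*y*z + x
apply: tr(b^3 a b^2 a b a) = tr(b)*tr(a b a b^3 a b) - tr(a b a b^3 a)   [square of b] = y^3*z^3 - 2*x*y^2*z^2 + x^2*y*z - y^3*z - y*z^3 + x*y^2 + x*z^2 + y*z - x
tr(a^-1 b^3 a b^2 a b) = tr(b^3 a b^2 a b)*tr(a) - tr(b^3 a b^2 a b a)   [inverse elimination on a] = x*y^4*z^2 - 2*x^2*y^3*z - y^3*z^3 + x^3*y^2 + 2*x^2*y*z + y^3*z + y*z^3 - x^3 - 2*x*y^2 - x*z^2 - y*z + 3*x
use: tr(a^-2 b^3 a b^2 a b) = tr(a^-1 b^3 a b^2 a b)*tr(a) - tr(a^-1 b^3 a b^2 a b a)   [inverse elimination on a] = x^2*y^4*z^2 - 2*x^3*y^3*z - x*y^3*z^3 + x^4*y^2 - y^4*z^2 + 2*x^3*y*z + 3*x*y^3*z + x*y*z^3 - x^4 - 3*x^2*y^2 - x^2*z^2 + 2*y^2*z^2 - 4*x*y*z + 4*x^2 + y^2 - 2
apply: tr(b^-1 a^-2 b^3 a b^2 a) = tr(a^-2 b^3 a b^2 a)*tr(b) - tr(a^-2 b^3 a b^2 a b)   [inverse elimination on b] = -x^2*y^4*z^2 + 2*x^3*y^3*z + x*y^5*z + x*y^3*z^3 - x^4*y^2 - x^2*y^4 - 2*x^3*y*z - 4*x*y^3*z - x*y*z^3 + x^4 + 4*x^2*y^2 + x^2*z^2 - y^2*z^2 + 4*x*y*z - 4*x^2 + 2
apply: tr(b^2 a^-1 b^-1 a^-2 b^3 a) = tr(b^-1 a^-2 b^3 a b^2)*tr(a) - tr(b^-1 a^-2 b^3 a b^2 a)   [inverse elimination on a] = x^2*y^4*z^2 - x^3*y^3*z - x*y^5*z - x*y^3*z^3 + x^2*y^4 - x^2*y^2*z^2 + x^3*y*z + 3*x*y^3*z + x*y*z^3 - 2*x^2*y^2 + y^2*z^2 - 2*x*y*z + x^2 - 2
tr(b^2 a^-1 b^-1 a^-2 b^3 a^-1) = tr(b^2 a^-1 b^-1 a^-2 b^3)*tr(a) - tr(b^2 a^-1 b^-1 a^-2 b^3 a)   [inverse elimination on a] = x^3*y^5*z - x^2*y^6 - 2*x^2*y^4*z^2 - 3*x^3*y^3*z + x*y^5*z + x*y^3*z^3 + 4*x^2*y^4 + 4*x^2*y^2*z^2 + 2*x^3*y*z - 2*x*y^3*z - x*y*z^3 - 4*x^2*y^2 - x^2*z^2 - y^2*z^2 + 2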